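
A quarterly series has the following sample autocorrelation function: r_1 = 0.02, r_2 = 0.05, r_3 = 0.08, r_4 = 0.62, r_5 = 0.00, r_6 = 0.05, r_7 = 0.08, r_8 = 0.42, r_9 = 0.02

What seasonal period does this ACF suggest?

4

The largest autocorrelation is r_4 = 0.62, with a weaker echo at lag 8 (0.42); the remaining lags stay at or below 0.08.
The dominant spike at lag 4 indicates a seasonal period of 4.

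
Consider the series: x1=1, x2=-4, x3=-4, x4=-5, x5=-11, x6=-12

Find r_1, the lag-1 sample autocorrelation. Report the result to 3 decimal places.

Mean x̄ = (1 − 4 − 4 − 5 − 11 − 12)/6 = -5.8333
Numerator Σ_{t=1}^{5}(x_t−x̄)(x_{t+1}−x̄) = 44.9722
Denominator Σ(x_t−x̄)² = 118.8333
r_1 = 44.9722 / 118.8333 = 0.378

0.378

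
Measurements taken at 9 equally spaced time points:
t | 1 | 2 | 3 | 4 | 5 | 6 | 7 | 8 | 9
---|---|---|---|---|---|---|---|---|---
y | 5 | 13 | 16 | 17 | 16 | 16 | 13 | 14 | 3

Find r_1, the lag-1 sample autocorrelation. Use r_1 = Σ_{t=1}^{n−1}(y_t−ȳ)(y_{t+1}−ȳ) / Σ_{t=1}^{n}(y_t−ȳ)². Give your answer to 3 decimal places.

0.141

Mean ȳ = (5 + 13 + 16 + 17 + 16 + 16 + 13 + 14 + 3)/9 = 12.5556
Numerator Σ_{t=1}^{8}(y_t−ȳ)(y_{t+1}−ȳ) = 29.0247
Denominator Σ(y_t−ȳ)² = 206.2222
r_1 = 29.0247 / 206.2222 = 0.141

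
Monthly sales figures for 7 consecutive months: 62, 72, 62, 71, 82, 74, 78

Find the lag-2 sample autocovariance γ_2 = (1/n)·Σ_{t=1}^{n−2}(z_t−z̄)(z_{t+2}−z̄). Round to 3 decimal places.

8.172

Mean z̄ = (62 + 72 + 62 + 71 + 82 + 74 + 78)/7 = 71.5714
Σ_{t=1}^{5}(z_t−z̄)(z_{t+2}−z̄) = 57.2041
γ_2 = 57.2041 / 7 = 8.172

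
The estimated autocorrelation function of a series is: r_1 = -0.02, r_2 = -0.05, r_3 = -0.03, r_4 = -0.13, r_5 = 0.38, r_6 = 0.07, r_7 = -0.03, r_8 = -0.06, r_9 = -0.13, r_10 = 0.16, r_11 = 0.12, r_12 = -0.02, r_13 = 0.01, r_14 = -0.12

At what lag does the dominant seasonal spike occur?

5

The largest autocorrelation is r_5 = 0.38, with a weaker echo at lag 10 (0.16); the remaining lags stay at or below 0.12.
The dominant spike at lag 5 indicates a seasonal period of 5.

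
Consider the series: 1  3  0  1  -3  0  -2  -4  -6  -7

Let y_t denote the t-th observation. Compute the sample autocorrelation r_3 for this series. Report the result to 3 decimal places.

0.006

Mean ȳ = (1 + 3 + 0 + 1 − 3 + 0 − 2 − 4 − 6 − 7)/10 = -1.7000
Σ(y_t−ȳ)(y_{t+3}−ȳ) = (7.2900) + (-6.1100) + (2.8900) + (-0.8100) + (2.9900) + (-7.3100) + (1.5900) = 0.5300
Denominator Σ(y_t−ȳ)² = 96.1000
r_3 = 0.5300 / 96.1000 = 0.006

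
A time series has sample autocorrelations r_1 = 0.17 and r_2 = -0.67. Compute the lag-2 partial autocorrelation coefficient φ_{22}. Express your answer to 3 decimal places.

-0.720

φ_{22} = (r_2 − r_1²) / (1 − r_1²)
r_1² = (0.17)² = 0.0289
Numerator = -0.67 − 0.0289 = -0.6989; denominator = 1 − 0.0289 = 0.9711
φ_{22} = -0.6989 / 0.9711 = -0.720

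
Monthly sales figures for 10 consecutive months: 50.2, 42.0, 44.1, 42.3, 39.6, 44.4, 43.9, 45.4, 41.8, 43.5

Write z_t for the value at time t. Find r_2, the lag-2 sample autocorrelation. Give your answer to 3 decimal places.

0.029

Mean z̄ = (50.2 + 42.0 + 44.1 + 42.3 + 39.6 + 44.4 + 43.9 + 45.4 + 41.8 + 43.5)/10 = 43.7200
Numerator Σ_{t=1}^{8}(z_t−z̄)(z_{t+2}−z̄) = 2.0592
Denominator Σ(z_t−z̄)² = 71.1360
r_2 = 2.0592 / 71.1360 = 0.029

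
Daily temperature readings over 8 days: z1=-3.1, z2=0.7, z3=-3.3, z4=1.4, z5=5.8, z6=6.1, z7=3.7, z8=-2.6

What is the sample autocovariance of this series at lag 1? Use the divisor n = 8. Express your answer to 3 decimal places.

Mean z̄ = (-3.1 + 0.7 − 3.3 + 1.4 + 5.8 + 6.1 + 3.7 − 2.6)/8 = 1.0875
Deviations: -4.1875, -0.3875, -4.3875, 0.3125, 4.7125, 5.0125, 2.6125, -3.6875
Σ_{t=1}^{7}(z_t−z̄)(z_{t+1}−z̄) = 30.5073
γ_1 = 30.5073 / 8 = 3.813

3.813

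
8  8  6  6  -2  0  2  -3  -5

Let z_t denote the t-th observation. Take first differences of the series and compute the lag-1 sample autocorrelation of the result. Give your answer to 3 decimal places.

First differences Δz: 0, -2, 0, -8, 2, 2, -5, -2
Mean of differences = -1.6250
Numerator Σ(Δz_t−Δz̄)(Δz_{t+1}−Δz̄) = -32.5156
Denominator Σ(Δz_t−Δz̄)² = 83.8750
r_1(Δz) = -32.5156 / 83.8750 = -0.388

-0.388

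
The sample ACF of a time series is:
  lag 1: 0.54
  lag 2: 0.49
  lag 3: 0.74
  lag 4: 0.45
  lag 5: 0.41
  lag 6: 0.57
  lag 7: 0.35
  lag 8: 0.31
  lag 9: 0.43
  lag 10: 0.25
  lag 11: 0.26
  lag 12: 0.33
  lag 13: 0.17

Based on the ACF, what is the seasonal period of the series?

3

The largest autocorrelation is r_3 = 0.74, with a weaker echo at lag 6 (0.57); the remaining lags stay at or below 0.54. The elevated value at lag 1 (0.54), dropping to 0.49 at lag 2, reflects decaying short-term dependence rather than seasonality.
The dominant spike at lag 3 indicates a seasonal period of 3.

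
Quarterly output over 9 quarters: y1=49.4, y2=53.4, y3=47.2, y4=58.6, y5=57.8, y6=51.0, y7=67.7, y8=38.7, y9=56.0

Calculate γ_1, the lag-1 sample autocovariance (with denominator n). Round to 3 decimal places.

Mean ȳ = (49.4 + 53.4 + 47.2 + 58.6 + 57.8 + 51.0 + 67.7 + 38.7 + 56.0)/9 = 53.3111
Σ_{t=1}^{8}(y_t−ȳ)(y_{t+1}−ȳ) = -302.6246
γ_1 = -302.6246 / 9 = -33.625

-33.625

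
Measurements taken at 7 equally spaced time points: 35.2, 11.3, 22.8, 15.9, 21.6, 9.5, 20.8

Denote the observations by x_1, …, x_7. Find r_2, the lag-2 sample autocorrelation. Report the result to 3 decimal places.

0.286

Mean x̄ = (35.2 + 11.3 + 22.8 + 15.9 + 21.6 + 9.5 + 20.8)/7 = 19.5857
Deviations from mean: 15.6143, -8.2857, 3.2143, -3.6857, 2.0143, -10.0857, 1.2143
Σ(x_t−x̄)(x_{t+2}−x̄) = (50.1888) + (30.5388) + (6.4745) + (37.1731) + (2.4459) = 126.8210
Denominator Σ(x_t−x̄)² = 443.6286
r_2 = 126.8210 / 443.6286 = 0.286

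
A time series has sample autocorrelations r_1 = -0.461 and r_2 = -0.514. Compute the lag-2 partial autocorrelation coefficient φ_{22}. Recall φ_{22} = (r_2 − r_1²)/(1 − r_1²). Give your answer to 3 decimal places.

φ_{22} = (r_2 − r_1²) / (1 − r_1²)
r_1² = (-0.461)² = 0.212521
Numerator = -0.514 − 0.2125 = -0.7265; denominator = 1 − 0.2125 = 0.7875
φ_{22} = -0.7265 / 0.7875 = -0.923

-0.923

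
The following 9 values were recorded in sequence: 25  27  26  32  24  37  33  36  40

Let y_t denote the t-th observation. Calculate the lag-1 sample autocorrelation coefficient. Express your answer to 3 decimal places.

Mean ȳ = (25 + 27 + 26 + 32 + 24 + 37 + 33 + 36 + 40)/9 = 31.1111
Numerator Σ_{t=1}^{8}(y_t−ȳ)(y_{t+1}−ȳ) = 57.2099
Denominator Σ(y_t−ȳ)² = 272.8889
r_1 = 57.2099 / 272.8889 = 0.210

0.210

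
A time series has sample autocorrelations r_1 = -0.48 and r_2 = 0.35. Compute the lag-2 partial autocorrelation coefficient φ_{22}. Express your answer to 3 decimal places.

0.155

φ_{22} = (r_2 − r_1²) / (1 − r_1²)
r_1² = (-0.48)² = 0.2304
Numerator = 0.35 − 0.2304 = 0.1196; denominator = 1 − 0.2304 = 0.7696
φ_{22} = 0.1196 / 0.7696 = 0.155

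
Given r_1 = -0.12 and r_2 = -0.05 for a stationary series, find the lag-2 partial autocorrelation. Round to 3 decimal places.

-0.065

φ_{22} = (r_2 − r_1²) / (1 − r_1²)
r_1² = (-0.12)² = 0.0144
Numerator = -0.05 − 0.0144 = -0.0644; denominator = 1 − 0.0144 = 0.9856
φ_{22} = -0.0644 / 0.9856 = -0.065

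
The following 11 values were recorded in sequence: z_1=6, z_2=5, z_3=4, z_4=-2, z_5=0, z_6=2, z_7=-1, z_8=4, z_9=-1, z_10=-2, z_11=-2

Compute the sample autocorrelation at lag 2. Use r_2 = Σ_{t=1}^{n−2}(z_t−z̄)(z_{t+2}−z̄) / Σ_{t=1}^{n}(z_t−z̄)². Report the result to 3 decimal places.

0.033

Mean z̄ = (6 + 5 + 4 − 2 + 0 + 2 − 1 + 4 − 1 − 2 − 2)/11 = 1.1818
Numerator Σ_{t=1}^{9}(z_t−z̄)(z_{t+2}−z̄) = 3.1157
Denominator Σ(z_t−z̄)² = 95.6364
r_2 = 3.1157 / 95.6364 = 0.033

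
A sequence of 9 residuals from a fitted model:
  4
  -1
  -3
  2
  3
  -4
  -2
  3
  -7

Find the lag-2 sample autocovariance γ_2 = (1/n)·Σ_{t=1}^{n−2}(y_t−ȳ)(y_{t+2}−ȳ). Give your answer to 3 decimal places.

-4.204

Mean ȳ = (4 − 1 − 3 + 2 + 3 − 4 − 2 + 3 − 7)/9 = -0.5556
Σ_{t=1}^{7}(y_t−ȳ)(y_{t+2}−ȳ) = -37.8395
γ_2 = -37.8395 / 9 = -4.204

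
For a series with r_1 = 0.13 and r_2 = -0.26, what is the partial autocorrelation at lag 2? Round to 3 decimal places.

φ_{22} = (r_2 − r_1²) / (1 − r_1²)
r_1² = (0.13)² = 0.0169
Numerator = -0.26 − 0.0169 = -0.2769; denominator = 1 − 0.0169 = 0.9831
φ_{22} = -0.2769 / 0.9831 = -0.282

-0.282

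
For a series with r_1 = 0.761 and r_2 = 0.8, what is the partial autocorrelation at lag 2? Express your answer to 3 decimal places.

φ_{22} = (r_2 − r_1²) / (1 − r_1²)
r_1² = (0.761)² = 0.579121
Numerator = 0.8 − 0.5791 = 0.2209; denominator = 1 − 0.5791 = 0.4209
φ_{22} = 0.2209 / 0.4209 = 0.525

0.525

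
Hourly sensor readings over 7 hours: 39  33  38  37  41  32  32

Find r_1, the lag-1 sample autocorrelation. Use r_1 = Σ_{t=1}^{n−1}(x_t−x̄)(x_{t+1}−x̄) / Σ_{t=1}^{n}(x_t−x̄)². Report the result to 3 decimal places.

Mean x̄ = (39 + 33 + 38 + 37 + 41 + 32 + 32)/7 = 36.0000
Numerator Σ_{t=1}^{6}(x_t−x̄)(x_{t+1}−x̄) = -12.0000
Denominator Σ(x_t−x̄)² = 80.0000
r_1 = -12.0000 / 80.0000 = -0.150

-0.150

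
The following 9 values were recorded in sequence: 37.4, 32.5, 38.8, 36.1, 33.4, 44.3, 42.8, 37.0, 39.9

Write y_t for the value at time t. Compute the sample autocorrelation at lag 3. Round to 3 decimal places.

Mean ȳ = (37.4 + 32.5 + 38.8 + 36.1 + 33.4 + 44.3 + 42.8 + 37.0 + 39.9)/9 = 38.0222
Σ(y_t−ȳ)(y_{t+3}−ȳ) = (1.1960) + (25.5249) + (4.8827) + (-9.1840) + (4.7249) + (11.7883) = 38.9330
Denominator Σ(y_t−ȳ)² = 123.3556
r_3 = 38.9330 / 123.3556 = 0.316

0.316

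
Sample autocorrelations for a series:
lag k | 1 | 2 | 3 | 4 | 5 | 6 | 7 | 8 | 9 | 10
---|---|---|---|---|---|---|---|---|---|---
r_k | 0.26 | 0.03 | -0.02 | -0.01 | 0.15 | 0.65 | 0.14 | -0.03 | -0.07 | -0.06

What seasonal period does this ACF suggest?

6

The largest autocorrelation is r_6 = 0.65; the remaining lags stay at or below 0.26. The elevated value at lag 1 (0.26), dropping to 0.03 at lag 2, reflects decaying short-term dependence rather than seasonality.
The dominant spike at lag 6 indicates a seasonal period of 6.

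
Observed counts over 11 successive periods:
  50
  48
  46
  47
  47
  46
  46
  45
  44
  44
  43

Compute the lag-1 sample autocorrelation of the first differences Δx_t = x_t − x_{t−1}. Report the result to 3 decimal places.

-0.036

First differences Δx: -2, -2, 1, 0, -1, 0, -1, -1, 0, -1
Mean of differences = -0.7000
Numerator Σ(Δx_t−Δx̄)(Δx_{t+1}−Δx̄) = -0.2900
Denominator Σ(Δx_t−Δx̄)² = 8.1000
r_1(Δx) = -0.2900 / 8.1000 = -0.036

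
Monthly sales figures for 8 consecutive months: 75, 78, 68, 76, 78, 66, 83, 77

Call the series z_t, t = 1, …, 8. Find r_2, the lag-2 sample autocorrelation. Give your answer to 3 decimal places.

Mean z̄ = (75 + 78 + 68 + 76 + 78 + 66 + 83 + 77)/8 = 75.1250
Deviations from mean: -0.1250, 2.8750, -7.1250, 0.8750, 2.8750, -9.1250, 7.8750, 1.8750
Numerator Σ_{t=1}^{6}(z_t−z̄)(z_{t+2}−z̄) = -19.5313
Denominator Σ(z_t−z̄)² = 216.8750
r_2 = -19.5313 / 216.8750 = -0.090

-0.090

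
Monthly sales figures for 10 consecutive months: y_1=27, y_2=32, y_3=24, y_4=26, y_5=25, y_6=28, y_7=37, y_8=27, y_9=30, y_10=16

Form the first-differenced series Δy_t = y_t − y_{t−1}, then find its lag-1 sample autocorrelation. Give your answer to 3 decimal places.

-0.420

First differences Δy: 5, -8, 2, -1, 3, 9, -10, 3, -14
Mean of differences = -1.2222
Numerator Σ(Δy_t−Δȳ)(Δy_{t+1}−Δȳ) = -199.9383
Denominator Σ(Δy_t−Δȳ)² = 475.5556
r_1(Δy) = -199.9383 / 475.5556 = -0.420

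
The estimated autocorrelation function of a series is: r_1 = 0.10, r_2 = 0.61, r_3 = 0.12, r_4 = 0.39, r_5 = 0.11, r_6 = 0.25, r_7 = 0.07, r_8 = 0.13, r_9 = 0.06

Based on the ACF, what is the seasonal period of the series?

2

The largest autocorrelation is r_2 = 0.61, with weaker echoes at lags 4 (0.39) and 6 (0.25); the remaining lags stay at or below 0.13.
The dominant spike at lag 2 indicates a seasonal period of 2.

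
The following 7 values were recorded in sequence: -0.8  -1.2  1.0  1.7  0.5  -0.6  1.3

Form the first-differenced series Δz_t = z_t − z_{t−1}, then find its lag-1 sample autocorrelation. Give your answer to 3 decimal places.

-0.116

First differences Δz: -0.4, 2.2, 0.7, -1.2, -1.1, 1.9
Mean of differences = 0.3500
Numerator Σ(Δz_t−Δz̄)(Δz_{t+1}−Δz̄) = -1.2825
Denominator Σ(Δz_t−Δz̄)² = 11.0150
r_1(Δz) = -1.2825 / 11.0150 = -0.116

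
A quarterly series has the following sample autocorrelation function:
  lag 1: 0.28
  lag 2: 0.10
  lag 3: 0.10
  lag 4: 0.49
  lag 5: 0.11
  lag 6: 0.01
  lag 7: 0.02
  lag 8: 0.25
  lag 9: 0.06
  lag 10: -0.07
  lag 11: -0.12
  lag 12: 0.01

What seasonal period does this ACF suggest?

The largest autocorrelation is r_4 = 0.49; the remaining lags stay at or below 0.28. The elevated value at lag 1 (0.28), dropping to 0.10 at lag 2, reflects decaying short-term dependence rather than seasonality.
The dominant spike at lag 4 indicates a seasonal period of 4.

4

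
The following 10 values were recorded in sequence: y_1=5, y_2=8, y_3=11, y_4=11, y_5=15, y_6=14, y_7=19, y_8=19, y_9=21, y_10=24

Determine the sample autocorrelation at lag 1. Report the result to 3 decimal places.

Mean ȳ = (5 + 8 + 11 + 11 + 15 + 14 + 19 + 19 + 21 + 24)/10 = 14.7000
Numerator Σ_{t=1}^{9}(y_t−ȳ)(y_{t+1}−ȳ) = 203.3100
Denominator Σ(y_t−ȳ)² = 330.1000
r_1 = 203.3100 / 330.1000 = 0.616

0.616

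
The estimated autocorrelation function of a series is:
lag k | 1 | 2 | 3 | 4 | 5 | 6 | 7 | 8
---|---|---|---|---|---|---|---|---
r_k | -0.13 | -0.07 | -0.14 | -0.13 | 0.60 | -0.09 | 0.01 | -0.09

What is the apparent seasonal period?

The largest autocorrelation is r_5 = 0.60; the remaining lags stay at or below 0.01.
The dominant spike at lag 5 indicates a seasonal period of 5.

5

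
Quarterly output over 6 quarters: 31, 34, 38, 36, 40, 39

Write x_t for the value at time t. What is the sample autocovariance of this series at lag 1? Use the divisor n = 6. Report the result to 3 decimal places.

Mean x̄ = (31 + 34 + 38 + 36 + 40 + 39)/6 = 36.3333
Σ_{t=1}^{5}(x_t−x̄)(x_{t+1}−x̄) = 16.5556
γ_1 = 16.5556 / 6 = 2.759

2.759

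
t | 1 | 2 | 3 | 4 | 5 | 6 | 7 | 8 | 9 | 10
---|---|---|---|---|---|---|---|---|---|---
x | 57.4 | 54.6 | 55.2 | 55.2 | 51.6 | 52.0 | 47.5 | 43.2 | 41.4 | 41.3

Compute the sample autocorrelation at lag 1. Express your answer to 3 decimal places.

Mean x̄ = (57.4 + 54.6 + 55.2 + 55.2 + 51.6 + 52.0 + 47.5 + 43.2 + 41.4 + 41.3)/10 = 49.9400
Numerator Σ_{t=1}^{9}(x_t−x̄)(x_{t+1}−x̄) = 241.8584
Denominator Σ(x_t−x̄)² = 338.6640
r_1 = 241.8584 / 338.6640 = 0.714

0.714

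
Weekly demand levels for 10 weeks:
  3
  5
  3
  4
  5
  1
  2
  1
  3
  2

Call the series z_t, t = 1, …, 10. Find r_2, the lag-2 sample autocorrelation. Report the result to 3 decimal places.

0.200

Mean z̄ = (3 + 5 + 3 + 4 + 5 + 1 + 2 + 1 + 3 + 2)/10 = 2.9000
Numerator Σ_{t=1}^{8}(z_t−z̄)(z_{t+2}−z̄) = 3.7800
Denominator Σ(z_t−z̄)² = 18.9000
r_2 = 3.7800 / 18.9000 = 0.200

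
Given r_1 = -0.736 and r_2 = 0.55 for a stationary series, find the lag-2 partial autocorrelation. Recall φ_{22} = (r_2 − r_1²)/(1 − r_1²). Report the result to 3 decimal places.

0.018

φ_{22} = (r_2 − r_1²) / (1 − r_1²)
r_1² = (-0.736)² = 0.541696
Numerator = 0.55 − 0.5417 = 0.0083; denominator = 1 − 0.5417 = 0.4583
φ_{22} = 0.0083 / 0.4583 = 0.018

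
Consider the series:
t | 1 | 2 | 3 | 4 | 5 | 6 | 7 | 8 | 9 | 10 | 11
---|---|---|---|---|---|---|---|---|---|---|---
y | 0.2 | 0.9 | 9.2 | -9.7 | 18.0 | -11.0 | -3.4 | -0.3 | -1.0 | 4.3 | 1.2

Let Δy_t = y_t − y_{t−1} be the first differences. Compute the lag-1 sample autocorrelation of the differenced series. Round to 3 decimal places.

-0.793

First differences Δy: 0.7, 8.3, -18.9, 27.7, -29.0, 7.6, 3.1, -0.7, 5.3, -3.1
Mean of differences = 0.1000
Numerator Σ(Δy_t−Δȳ)(Δy_{t+1}−Δȳ) = -1697.3900
Denominator Σ(Δy_t−Δȳ)² = 2140.3400
r_1(Δy) = -1697.3900 / 2140.3400 = -0.793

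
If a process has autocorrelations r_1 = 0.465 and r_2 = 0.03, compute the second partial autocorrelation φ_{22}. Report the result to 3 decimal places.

-0.238

φ_{22} = (r_2 − r_1²) / (1 − r_1²)
r_1² = (0.465)² = 0.216225
Numerator = 0.03 − 0.2162 = -0.1862; denominator = 1 − 0.2162 = 0.7838
φ_{22} = -0.1862 / 0.7838 = -0.238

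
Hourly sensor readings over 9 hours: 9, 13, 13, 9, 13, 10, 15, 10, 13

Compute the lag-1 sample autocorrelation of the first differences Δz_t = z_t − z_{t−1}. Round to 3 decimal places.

First differences Δz: 4, 0, -4, 4, -3, 5, -5, 3
Mean of differences = 0.5000
Numerator Σ(Δz_t−Δz̄)(Δz_{t+1}−Δz̄) = -81.7500
Denominator Σ(Δz_t−Δz̄)² = 114.0000
r_1(Δz) = -81.7500 / 114.0000 = -0.717

-0.717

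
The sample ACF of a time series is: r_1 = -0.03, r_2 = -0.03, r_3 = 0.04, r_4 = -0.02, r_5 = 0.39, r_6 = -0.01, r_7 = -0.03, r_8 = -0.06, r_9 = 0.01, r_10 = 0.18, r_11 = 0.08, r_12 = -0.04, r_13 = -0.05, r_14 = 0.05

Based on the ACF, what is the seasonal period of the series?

The largest autocorrelation is r_5 = 0.39, with a weaker echo at lag 10 (0.18); the remaining lags stay at or below 0.08.
The dominant spike at lag 5 indicates a seasonal period of 5.

5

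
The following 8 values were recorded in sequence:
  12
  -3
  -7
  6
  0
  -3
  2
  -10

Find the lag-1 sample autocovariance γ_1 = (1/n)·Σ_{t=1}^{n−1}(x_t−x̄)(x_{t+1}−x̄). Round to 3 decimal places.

Mean x̄ = (12 − 3 − 7 + 6 + 0 − 3 + 2 − 10)/8 = -0.3750
Σ_{t=1}^{7}(x_t−x̄)(x_{t+1}−x̄) = -85.0156
γ_1 = -85.0156 / 8 = -10.627

-10.627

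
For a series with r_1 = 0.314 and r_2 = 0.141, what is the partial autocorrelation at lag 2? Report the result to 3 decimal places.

0.047

φ_{22} = (r_2 − r_1²) / (1 − r_1²)
r_1² = (0.314)² = 0.098596
Numerator = 0.141 − 0.0986 = 0.0424; denominator = 1 − 0.0986 = 0.9014
φ_{22} = 0.0424 / 0.9014 = 0.047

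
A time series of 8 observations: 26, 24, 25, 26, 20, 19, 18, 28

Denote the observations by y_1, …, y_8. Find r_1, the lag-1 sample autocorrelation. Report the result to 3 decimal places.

0.107

Mean ȳ = (26 + 24 + 25 + 26 + 20 + 19 + 18 + 28)/8 = 23.2500
Deviations from mean: 2.7500, 0.7500, 1.7500, 2.7500, -3.2500, -4.2500, -5.2500, 4.7500
Σ(y_t−ȳ)(y_{t+1}−ȳ) = (2.0625) + (1.3125) + (4.8125) + (-8.9375) + (13.8125) + (22.3125) + (-24.9375) = 10.4375
Denominator Σ(y_t−ȳ)² = 97.5000
r_1 = 10.4375 / 97.5000 = 0.107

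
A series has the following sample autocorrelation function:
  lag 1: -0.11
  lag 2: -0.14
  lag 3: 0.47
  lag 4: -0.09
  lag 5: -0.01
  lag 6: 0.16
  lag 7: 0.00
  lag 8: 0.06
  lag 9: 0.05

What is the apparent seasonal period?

The largest autocorrelation is r_3 = 0.47, with a weaker echo at lag 6 (0.16); the remaining lags stay at or below 0.06.
The dominant spike at lag 3 indicates a seasonal period of 3.

3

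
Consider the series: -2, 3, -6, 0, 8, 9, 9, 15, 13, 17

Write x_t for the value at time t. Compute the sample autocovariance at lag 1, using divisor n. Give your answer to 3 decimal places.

Mean x̄ = (-2 + 3 − 6 + 0 + 8 + 9 + 9 + 15 + 13 + 17)/10 = 6.6000
Σ_{t=1}^{9}(x_t−x̄)(x_{t+1}−x̄) = 299.8400
γ_1 = 299.8400 / 10 = 29.984

29.984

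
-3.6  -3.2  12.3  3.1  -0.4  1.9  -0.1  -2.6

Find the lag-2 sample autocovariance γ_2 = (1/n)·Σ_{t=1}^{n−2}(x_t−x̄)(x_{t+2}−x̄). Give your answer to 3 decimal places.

Mean x̄ = (-3.6 − 3.2 + 12.3 + 3.1 − 0.4 + 1.9 − 0.1 − 2.6)/8 = 0.9250
Σ_{t=1}^{6}(x_t−x̄)(x_{t+2}−x̄) = -75.4738
γ_2 = -75.4738 / 8 = -9.434

-9.434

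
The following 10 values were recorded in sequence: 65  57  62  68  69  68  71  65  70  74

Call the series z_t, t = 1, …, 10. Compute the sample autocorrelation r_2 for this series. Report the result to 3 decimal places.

-0.023

Mean z̄ = (65 + 57 + 62 + 68 + 69 + 68 + 71 + 65 + 70 + 74)/10 = 66.9000
Numerator Σ_{t=1}^{8}(z_t−z̄)(z_{t+2}−z̄) = -4.9200
Denominator Σ(z_t−z̄)² = 212.9000
r_2 = -4.9200 / 212.9000 = -0.023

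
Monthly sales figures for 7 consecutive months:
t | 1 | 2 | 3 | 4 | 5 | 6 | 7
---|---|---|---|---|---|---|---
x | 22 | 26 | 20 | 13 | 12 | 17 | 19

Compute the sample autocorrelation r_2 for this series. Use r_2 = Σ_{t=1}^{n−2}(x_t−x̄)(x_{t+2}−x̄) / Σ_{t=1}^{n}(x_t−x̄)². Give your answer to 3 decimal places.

Mean x̄ = (22 + 26 + 20 + 13 + 12 + 17 + 19)/7 = 18.4286
Deviations from mean: 3.5714, 7.5714, 1.5714, -5.4286, -6.4286, -1.4286, 0.5714
Σ(x_t−x̄)(x_{t+2}−x̄) = (5.6122) + (-41.1020) + (-10.1020) + (7.7551) + (-3.6735) = -41.5102
Denominator Σ(x_t−x̄)² = 145.7143
r_2 = -41.5102 / 145.7143 = -0.285

-0.285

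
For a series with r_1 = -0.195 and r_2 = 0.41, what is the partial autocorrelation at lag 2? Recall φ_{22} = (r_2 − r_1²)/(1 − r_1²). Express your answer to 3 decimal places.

0.387

φ_{22} = (r_2 − r_1²) / (1 − r_1²)
r_1² = (-0.195)² = 0.038025
Numerator = 0.41 − 0.0380 = 0.3720; denominator = 1 − 0.0380 = 0.9620
φ_{22} = 0.3720 / 0.9620 = 0.387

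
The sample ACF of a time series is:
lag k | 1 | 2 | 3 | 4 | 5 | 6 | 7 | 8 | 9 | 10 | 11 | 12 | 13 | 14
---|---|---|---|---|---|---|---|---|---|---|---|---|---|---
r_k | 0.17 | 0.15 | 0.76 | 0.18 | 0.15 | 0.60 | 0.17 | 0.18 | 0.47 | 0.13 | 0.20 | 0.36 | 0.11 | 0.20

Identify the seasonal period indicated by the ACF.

The largest autocorrelation is r_3 = 0.76, with weaker echoes at lags 6 (0.60), 9 (0.47) and 12 (0.36); the remaining lags stay at or below 0.20.
The dominant spike at lag 3 indicates a seasonal period of 3.

3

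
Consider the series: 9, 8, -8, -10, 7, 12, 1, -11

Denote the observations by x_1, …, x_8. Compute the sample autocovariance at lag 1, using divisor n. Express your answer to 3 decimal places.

Mean x̄ = (9 + 8 − 8 − 10 + 7 + 12 + 1 − 11)/8 = 1.0000
Σ_{t=1}^{7}(x_t−x̄)(x_{t+1}−x̄) = 92.0000
γ_1 = 92.0000 / 8 = 11.500

11.500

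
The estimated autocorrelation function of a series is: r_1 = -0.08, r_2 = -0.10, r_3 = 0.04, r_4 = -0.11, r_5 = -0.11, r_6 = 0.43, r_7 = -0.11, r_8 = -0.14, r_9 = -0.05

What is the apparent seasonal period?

6

The largest autocorrelation is r_6 = 0.43; the remaining lags stay at or below 0.04.
The dominant spike at lag 6 indicates a seasonal period of 6.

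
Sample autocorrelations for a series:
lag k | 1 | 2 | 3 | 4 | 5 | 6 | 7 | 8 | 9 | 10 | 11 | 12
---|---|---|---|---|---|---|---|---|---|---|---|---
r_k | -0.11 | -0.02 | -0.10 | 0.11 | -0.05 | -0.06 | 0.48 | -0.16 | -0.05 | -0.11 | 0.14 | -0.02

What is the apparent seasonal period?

7

The largest autocorrelation is r_7 = 0.48; the remaining lags stay at or below 0.14.
The dominant spike at lag 7 indicates a seasonal period of 7.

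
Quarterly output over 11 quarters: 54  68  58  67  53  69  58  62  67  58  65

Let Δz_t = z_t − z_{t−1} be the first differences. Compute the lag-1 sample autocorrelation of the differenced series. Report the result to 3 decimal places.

First differences Δz: 14, -10, 9, -14, 16, -11, 4, 5, -9, 7
Mean of differences = 1.1000
Numerator Σ(Δz_t−Δz̄)(Δz_{t+1}−Δz̄) = -878.2100
Denominator Σ(Δz_t−Δz̄)² = 1108.9000
r_1(Δz) = -878.2100 / 1108.9000 = -0.792

-0.792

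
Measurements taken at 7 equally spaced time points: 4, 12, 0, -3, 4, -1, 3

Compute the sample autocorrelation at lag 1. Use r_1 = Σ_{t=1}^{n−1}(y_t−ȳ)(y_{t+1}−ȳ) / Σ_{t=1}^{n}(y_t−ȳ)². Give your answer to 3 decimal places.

Mean ȳ = (4 + 12 + 0 − 3 + 4 − 1 + 3)/7 = 2.7143
Σ(y_t−ȳ)(y_{t+1}−ȳ) = (11.9388) + (-25.2041) + (15.5102) + (-7.3469) + (-4.7755) + (-1.0612) = -10.9388
Denominator Σ(y_t−ȳ)² = 143.4286
r_1 = -10.9388 / 143.4286 = -0.076

-0.076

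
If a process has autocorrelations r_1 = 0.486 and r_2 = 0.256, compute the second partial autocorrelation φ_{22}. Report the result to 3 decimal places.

φ_{22} = (r_2 − r_1²) / (1 − r_1²)
r_1² = (0.486)² = 0.236196
Numerator = 0.256 − 0.2362 = 0.0198; denominator = 1 − 0.2362 = 0.7638
φ_{22} = 0.0198 / 0.7638 = 0.026

0.026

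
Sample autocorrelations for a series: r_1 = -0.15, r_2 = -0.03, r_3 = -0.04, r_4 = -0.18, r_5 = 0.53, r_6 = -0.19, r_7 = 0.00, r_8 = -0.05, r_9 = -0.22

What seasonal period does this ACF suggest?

The largest autocorrelation is r_5 = 0.53; the remaining lags stay at or below 0.00.
The dominant spike at lag 5 indicates a seasonal period of 5.

5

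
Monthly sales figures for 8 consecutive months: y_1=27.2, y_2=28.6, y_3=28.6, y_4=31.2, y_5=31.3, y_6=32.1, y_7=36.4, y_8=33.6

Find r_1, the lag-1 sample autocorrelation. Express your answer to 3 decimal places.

Mean ȳ = (27.2 + 28.6 + 28.6 + 31.2 + 31.3 + 32.1 + 36.4 + 33.6)/8 = 31.1250
Σ(y_t−ȳ)(y_{t+1}−ȳ) = (9.9106) + (6.3756) + (-0.1894) + (0.0131) + (0.1706) + (5.1431) + (13.0556) = 34.4794
Denominator Σ(y_t−ȳ)² = 63.0950
r_1 = 34.4794 / 63.0950 = 0.546

0.546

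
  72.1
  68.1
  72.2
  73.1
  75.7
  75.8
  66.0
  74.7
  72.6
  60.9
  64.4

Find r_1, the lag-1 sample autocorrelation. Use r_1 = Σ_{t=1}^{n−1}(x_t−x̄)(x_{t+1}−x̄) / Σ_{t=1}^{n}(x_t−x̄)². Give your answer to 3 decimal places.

0.172

Mean x̄ = (72.1 + 68.1 + 72.2 + 73.1 + 75.7 + 75.8 + 66.0 + 74.7 + 72.6 + 60.9 + 64.4)/11 = 70.5091
Numerator Σ_{t=1}^{10}(x_t−x̄)(x_{t+1}−x̄) = 42.0081
Denominator Σ(x_t−x̄)² = 244.7691
r_1 = 42.0081 / 244.7691 = 0.172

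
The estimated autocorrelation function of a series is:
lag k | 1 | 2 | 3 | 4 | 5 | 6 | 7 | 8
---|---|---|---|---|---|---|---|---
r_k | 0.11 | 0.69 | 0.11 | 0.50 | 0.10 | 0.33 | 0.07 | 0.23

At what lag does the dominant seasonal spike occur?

The largest autocorrelation is r_2 = 0.69, with weaker echoes at lags 4 (0.50), 6 (0.33) and 8 (0.23); the remaining lags stay at or below 0.11.
The dominant spike at lag 2 indicates a seasonal period of 2.

2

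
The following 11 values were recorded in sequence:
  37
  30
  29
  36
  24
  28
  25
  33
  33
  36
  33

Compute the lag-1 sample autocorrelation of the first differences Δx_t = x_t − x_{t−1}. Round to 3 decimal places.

First differences Δx: -7, -1, 7, -12, 4, -3, 8, 0, 3, -3
Mean of differences = -0.4000
Numerator Σ(Δx_t−Δx̄)(Δx_{t+1}−Δx̄) = -174.7600
Denominator Σ(Δx_t−Δx̄)² = 348.4000
r_1(Δx) = -174.7600 / 348.4000 = -0.502

-0.502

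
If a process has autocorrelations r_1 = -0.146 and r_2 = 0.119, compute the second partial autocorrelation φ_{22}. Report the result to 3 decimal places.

0.100

φ_{22} = (r_2 − r_1²) / (1 − r_1²)
r_1² = (-0.146)² = 0.021316
Numerator = 0.119 − 0.0213 = 0.0977; denominator = 1 − 0.0213 = 0.9787
φ_{22} = 0.0977 / 0.9787 = 0.100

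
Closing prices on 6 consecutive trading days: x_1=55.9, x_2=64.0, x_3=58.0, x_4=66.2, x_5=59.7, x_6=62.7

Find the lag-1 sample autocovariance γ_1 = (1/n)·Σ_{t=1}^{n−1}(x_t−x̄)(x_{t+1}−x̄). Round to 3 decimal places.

-8.200

Mean x̄ = (55.9 + 64.0 + 58.0 + 66.2 + 59.7 + 62.7)/6 = 61.0833
Σ_{t=1}^{5}(x_t−x̄)(x_{t+1}−x̄) = -49.2019
γ_1 = -49.2019 / 6 = -8.200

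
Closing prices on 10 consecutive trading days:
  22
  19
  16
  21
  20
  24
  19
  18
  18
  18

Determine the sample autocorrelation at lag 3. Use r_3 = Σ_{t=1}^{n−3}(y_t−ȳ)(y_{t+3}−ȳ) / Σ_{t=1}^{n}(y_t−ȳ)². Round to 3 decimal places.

-0.407

Mean ȳ = (22 + 19 + 16 + 21 + 20 + 24 + 19 + 18 + 18 + 18)/10 = 19.5000
Σ(y_t−ȳ)(y_{t+3}−ȳ) = (3.7500) + (-0.2500) + (-15.7500) + (-0.7500) + (-0.7500) + (-6.7500) + (0.7500) = -19.7500
Denominator Σ(y_t−ȳ)² = 48.5000
r_3 = -19.7500 / 48.5000 = -0.407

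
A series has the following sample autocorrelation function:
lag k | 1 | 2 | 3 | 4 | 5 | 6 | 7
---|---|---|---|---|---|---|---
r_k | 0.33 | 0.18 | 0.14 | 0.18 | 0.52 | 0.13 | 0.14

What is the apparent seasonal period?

5

The largest autocorrelation is r_5 = 0.52; the remaining lags stay at or below 0.33. The elevated value at lag 1 (0.33), dropping to 0.18 at lag 2, reflects decaying short-term dependence rather than seasonality.
The dominant spike at lag 5 indicates a seasonal period of 5.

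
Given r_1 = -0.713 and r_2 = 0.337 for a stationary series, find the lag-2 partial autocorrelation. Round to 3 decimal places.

φ_{22} = (r_2 − r_1²) / (1 − r_1²)
r_1² = (-0.713)² = 0.508369
Numerator = 0.337 − 0.5084 = -0.1714; denominator = 1 − 0.5084 = 0.4916
φ_{22} = -0.1714 / 0.4916 = -0.349

-0.349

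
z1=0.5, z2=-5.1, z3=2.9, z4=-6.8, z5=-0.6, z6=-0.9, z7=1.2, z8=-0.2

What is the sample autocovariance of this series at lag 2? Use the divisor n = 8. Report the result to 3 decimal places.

Mean z̄ = (0.5 − 5.1 + 2.9 − 6.8 − 0.6 − 0.9 + 1.2 − 0.2)/8 = -1.1250
Deviations: 1.6250, -3.9750, 4.0250, -5.6750, 0.5250, 0.2250, 2.3250, 0.9250
Σ_{t=1}^{6}(z_t−z̄)(z_{t+2}−z̄) = 31.3638
γ_2 = 31.3638 / 8 = 3.920

3.920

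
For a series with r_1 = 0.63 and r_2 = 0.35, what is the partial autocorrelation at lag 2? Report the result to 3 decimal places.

φ_{22} = (r_2 − r_1²) / (1 − r_1²)
r_1² = (0.63)² = 0.3969
Numerator = 0.35 − 0.3969 = -0.0469; denominator = 1 − 0.3969 = 0.6031
φ_{22} = -0.0469 / 0.6031 = -0.078

-0.078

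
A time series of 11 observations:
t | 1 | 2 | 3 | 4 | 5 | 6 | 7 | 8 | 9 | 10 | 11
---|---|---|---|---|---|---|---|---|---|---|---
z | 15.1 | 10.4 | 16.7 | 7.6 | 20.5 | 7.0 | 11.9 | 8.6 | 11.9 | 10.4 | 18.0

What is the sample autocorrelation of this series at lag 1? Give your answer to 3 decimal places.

Mean z̄ = (15.1 + 10.4 + 16.7 + 7.6 + 20.5 + 7.0 + 11.9 + 8.6 + 11.9 + 10.4 + 18.0)/11 = 12.5545
Numerator Σ_{t=1}^{10}(z_t−z̄)(z_{t+1}−z̄) = -119.9639
Denominator Σ(z_t−z̄)² = 197.6273
r_1 = -119.9639 / 197.6273 = -0.607

-0.607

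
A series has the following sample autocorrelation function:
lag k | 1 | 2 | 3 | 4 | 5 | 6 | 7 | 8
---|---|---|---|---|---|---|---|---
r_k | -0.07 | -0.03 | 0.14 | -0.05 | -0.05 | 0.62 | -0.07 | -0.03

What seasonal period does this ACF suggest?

The largest autocorrelation is r_6 = 0.62; the remaining lags stay at or below 0.14.
The dominant spike at lag 6 indicates a seasonal period of 6.

6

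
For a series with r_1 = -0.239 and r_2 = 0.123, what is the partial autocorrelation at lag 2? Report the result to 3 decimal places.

φ_{22} = (r_2 − r_1²) / (1 − r_1²)
r_1² = (-0.239)² = 0.057121
Numerator = 0.123 − 0.0571 = 0.0659; denominator = 1 − 0.0571 = 0.9429
φ_{22} = 0.0659 / 0.9429 = 0.070

0.070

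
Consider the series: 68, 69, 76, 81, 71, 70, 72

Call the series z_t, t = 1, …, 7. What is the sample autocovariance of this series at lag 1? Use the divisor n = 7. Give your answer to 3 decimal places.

3.688

Mean z̄ = (68 + 69 + 76 + 81 + 71 + 70 + 72)/7 = 72.4286
Deviations: -4.4286, -3.4286, 3.5714, 8.5714, -1.4286, -2.4286, -0.4286
Σ_{t=1}^{6}(z_t−z̄)(z_{t+1}−z̄) = 25.8163
γ_1 = 25.8163 / 7 = 3.688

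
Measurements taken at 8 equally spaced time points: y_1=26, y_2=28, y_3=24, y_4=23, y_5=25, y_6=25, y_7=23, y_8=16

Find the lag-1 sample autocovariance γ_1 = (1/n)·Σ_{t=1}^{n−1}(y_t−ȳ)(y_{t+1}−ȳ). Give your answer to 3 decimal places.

Mean ȳ = (26 + 28 + 24 + 23 + 25 + 25 + 23 + 16)/8 = 23.7500
Σ_{t=1}^{7}(y_t−ȳ)(y_{t+1}−ȳ) = 15.9375
γ_1 = 15.9375 / 8 = 1.992

1.992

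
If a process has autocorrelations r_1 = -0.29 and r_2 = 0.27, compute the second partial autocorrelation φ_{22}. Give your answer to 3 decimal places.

0.203

φ_{22} = (r_2 − r_1²) / (1 − r_1²)
r_1² = (-0.29)² = 0.0841
Numerator = 0.27 − 0.0841 = 0.1859; denominator = 1 − 0.0841 = 0.9159
φ_{22} = 0.1859 / 0.9159 = 0.203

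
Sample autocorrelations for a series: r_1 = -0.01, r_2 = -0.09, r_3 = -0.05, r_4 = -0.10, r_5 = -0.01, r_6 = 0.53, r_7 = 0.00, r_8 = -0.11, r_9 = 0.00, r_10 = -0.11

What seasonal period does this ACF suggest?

6

The largest autocorrelation is r_6 = 0.53; the remaining lags stay at or below 0.00.
The dominant spike at lag 6 indicates a seasonal period of 6.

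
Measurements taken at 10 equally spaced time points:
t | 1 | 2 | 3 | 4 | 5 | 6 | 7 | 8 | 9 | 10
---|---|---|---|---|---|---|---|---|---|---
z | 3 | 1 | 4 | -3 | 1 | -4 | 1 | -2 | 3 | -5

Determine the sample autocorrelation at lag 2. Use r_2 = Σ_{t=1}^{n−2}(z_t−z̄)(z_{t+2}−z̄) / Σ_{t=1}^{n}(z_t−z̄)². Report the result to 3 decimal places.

Mean z̄ = (3 + 1 + 4 − 3 + 1 − 4 + 1 − 2 + 3 − 5)/10 = -0.1000
Numerator Σ_{t=1}^{8}(z_t−z̄)(z_{t+2}−z̄) = 46.6800
Denominator Σ(z_t−z̄)² = 90.9000
r_2 = 46.6800 / 90.9000 = 0.514

0.514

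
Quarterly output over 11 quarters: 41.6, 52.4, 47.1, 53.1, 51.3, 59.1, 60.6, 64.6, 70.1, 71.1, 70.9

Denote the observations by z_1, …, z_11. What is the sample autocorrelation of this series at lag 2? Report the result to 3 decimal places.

0.526

Mean z̄ = (41.6 + 52.4 + 47.1 + 53.1 + 51.3 + 59.1 + 60.6 + 64.6 + 70.1 + 71.1 + 70.9)/11 = 58.3545
Numerator Σ_{t=1}^{9}(z_t−z̄)(z_{t+2}−z̄) = 537.4740
Denominator Σ(z_t−z̄)² = 1022.6073
r_2 = 537.4740 / 1022.6073 = 0.526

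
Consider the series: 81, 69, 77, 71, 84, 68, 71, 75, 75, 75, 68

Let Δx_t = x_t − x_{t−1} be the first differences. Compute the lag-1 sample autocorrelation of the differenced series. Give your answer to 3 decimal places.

-0.633

First differences Δx: -12, 8, -6, 13, -16, 3, 4, 0, 0, -7
Mean of differences = -1.3000
Numerator Σ(Δx_t−Δx̄)(Δx_{t+1}−Δx̄) = -459.8900
Denominator Σ(Δx_t−Δx̄)² = 726.1000
r_1(Δx) = -459.8900 / 726.1000 = -0.633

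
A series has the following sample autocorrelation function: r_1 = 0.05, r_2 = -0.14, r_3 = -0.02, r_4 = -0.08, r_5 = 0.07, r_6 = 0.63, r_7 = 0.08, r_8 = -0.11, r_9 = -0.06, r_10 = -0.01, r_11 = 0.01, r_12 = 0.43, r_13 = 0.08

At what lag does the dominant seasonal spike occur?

6

The largest autocorrelation is r_6 = 0.63, with a weaker echo at lag 12 (0.43); the remaining lags stay at or below 0.08.
The dominant spike at lag 6 indicates a seasonal period of 6.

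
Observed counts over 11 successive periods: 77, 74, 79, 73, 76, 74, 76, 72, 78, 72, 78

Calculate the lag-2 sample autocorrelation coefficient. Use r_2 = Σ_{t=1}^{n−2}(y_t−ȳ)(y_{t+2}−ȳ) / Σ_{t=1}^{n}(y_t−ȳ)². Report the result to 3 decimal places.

Mean ȳ = (77 + 74 + 79 + 73 + 76 + 74 + 76 + 72 + 78 + 72 + 78)/11 = 75.3636
Numerator Σ_{t=1}^{9}(y_t−ȳ)(y_{t+2}−ȳ) = 39.6446
Denominator Σ(y_t−ȳ)² = 62.5455
r_2 = 39.6446 / 62.5455 = 0.634

0.634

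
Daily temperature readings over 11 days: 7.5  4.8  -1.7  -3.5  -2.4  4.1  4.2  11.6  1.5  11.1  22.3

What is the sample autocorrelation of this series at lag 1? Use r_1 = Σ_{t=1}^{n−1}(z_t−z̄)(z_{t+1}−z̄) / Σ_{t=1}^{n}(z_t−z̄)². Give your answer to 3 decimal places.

0.333

Mean z̄ = (7.5 + 4.8 − 1.7 − 3.5 − 2.4 + 4.1 + 4.2 + 11.6 + 1.5 + 11.1 + 22.3)/11 = 5.4091
Numerator Σ_{t=1}^{10}(z_t−z̄)(z_{t+1}−z̄) = 189.9617
Denominator Σ(z_t−z̄)² = 570.1091
r_1 = 189.9617 / 570.1091 = 0.333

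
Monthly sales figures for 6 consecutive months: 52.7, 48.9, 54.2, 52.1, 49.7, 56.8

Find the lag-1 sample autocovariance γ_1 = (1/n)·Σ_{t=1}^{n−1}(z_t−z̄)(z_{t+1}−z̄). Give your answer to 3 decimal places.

-3.160

Mean z̄ = (52.7 + 48.9 + 54.2 + 52.1 + 49.7 + 56.8)/6 = 52.4000
Σ_{t=1}^{5}(z_t−z̄)(z_{t+1}−z̄) = -18.9600
γ_1 = -18.9600 / 6 = -3.160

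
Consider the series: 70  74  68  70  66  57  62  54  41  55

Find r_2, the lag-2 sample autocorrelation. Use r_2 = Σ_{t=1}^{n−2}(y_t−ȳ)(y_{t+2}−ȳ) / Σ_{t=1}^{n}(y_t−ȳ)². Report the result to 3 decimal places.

Mean ȳ = (70 + 74 + 68 + 70 + 66 + 57 + 62 + 54 + 41 + 55)/10 = 61.7000
Numerator Σ_{t=1}^{8}(y_t−ȳ)(y_{t+2}−ȳ) = 225.3200
Denominator Σ(y_t−ȳ)² = 902.1000
r_2 = 225.3200 / 902.1000 = 0.250

0.250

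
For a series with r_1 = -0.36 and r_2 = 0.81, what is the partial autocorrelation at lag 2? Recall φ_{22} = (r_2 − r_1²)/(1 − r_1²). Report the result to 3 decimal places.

φ_{22} = (r_2 − r_1²) / (1 − r_1²)
r_1² = (-0.36)² = 0.1296
Numerator = 0.81 − 0.1296 = 0.6804; denominator = 1 − 0.1296 = 0.8704
φ_{22} = 0.6804 / 0.8704 = 0.782

0.782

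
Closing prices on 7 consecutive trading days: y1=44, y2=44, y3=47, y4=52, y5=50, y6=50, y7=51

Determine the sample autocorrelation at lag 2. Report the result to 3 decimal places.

Mean ȳ = (44 + 44 + 47 + 52 + 50 + 50 + 51)/7 = 48.2857
Deviations from mean: -4.2857, -4.2857, -1.2857, 3.7143, 1.7143, 1.7143, 2.7143
Σ(y_t−ȳ)(y_{t+2}−ȳ) = (5.5102) + (-15.9184) + (-2.2041) + (6.3673) + (4.6531) = -1.5918
Denominator Σ(y_t−ȳ)² = 65.4286
r_2 = -1.5918 / 65.4286 = -0.024

-0.024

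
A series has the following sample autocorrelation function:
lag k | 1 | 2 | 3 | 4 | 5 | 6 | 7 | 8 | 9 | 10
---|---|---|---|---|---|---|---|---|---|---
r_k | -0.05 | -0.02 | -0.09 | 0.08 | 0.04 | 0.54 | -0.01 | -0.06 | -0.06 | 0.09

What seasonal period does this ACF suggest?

6

The largest autocorrelation is r_6 = 0.54; the remaining lags stay at or below 0.09.
The dominant spike at lag 6 indicates a seasonal period of 6.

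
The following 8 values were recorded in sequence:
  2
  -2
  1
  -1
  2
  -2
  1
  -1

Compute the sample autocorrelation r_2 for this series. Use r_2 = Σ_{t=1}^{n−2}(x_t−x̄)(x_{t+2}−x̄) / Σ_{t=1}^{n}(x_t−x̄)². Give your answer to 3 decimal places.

Mean x̄ = (2 − 2 + 1 − 1 + 2 − 2 + 1 − 1)/8 = 0.0000
Deviations from mean: 2.0000, -2.0000, 1.0000, -1.0000, 2.0000, -2.0000, 1.0000, -1.0000
Numerator Σ_{t=1}^{6}(x_t−x̄)(x_{t+2}−x̄) = 12.0000
Denominator Σ(x_t−x̄)² = 20.0000
r_2 = 12.0000 / 20.0000 = 0.600

0.600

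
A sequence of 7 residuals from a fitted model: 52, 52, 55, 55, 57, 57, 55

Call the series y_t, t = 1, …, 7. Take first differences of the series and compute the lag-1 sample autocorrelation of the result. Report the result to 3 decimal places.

-0.177

First differences Δy: 0, 3, 0, 2, 0, -2
Mean of differences = 0.5000
Numerator Σ(Δy_t−Δȳ)(Δy_{t+1}−Δȳ) = -2.7500
Denominator Σ(Δy_t−Δȳ)² = 15.5000
r_1(Δy) = -2.7500 / 15.5000 = -0.177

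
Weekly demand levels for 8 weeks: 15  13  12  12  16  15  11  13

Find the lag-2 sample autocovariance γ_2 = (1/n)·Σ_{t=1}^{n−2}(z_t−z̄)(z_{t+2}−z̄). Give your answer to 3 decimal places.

Mean z̄ = (15 + 13 + 12 + 12 + 16 + 15 + 11 + 13)/8 = 13.3750
Σ_{t=1}^{6}(z_t−z̄)(z_{t+2}−z̄) = -14.4063
γ_2 = -14.4063 / 8 = -1.801

-1.801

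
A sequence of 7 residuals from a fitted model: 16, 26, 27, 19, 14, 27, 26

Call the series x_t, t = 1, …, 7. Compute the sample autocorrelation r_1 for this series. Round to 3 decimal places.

Mean x̄ = (16 + 26 + 27 + 19 + 14 + 27 + 26)/7 = 22.1429
Σ(x_t−x̄)(x_{t+1}−x̄) = (-23.6939) + (18.7347) + (-15.2653) + (25.5918) + (-39.5510) + (18.7347) = -15.4490
Denominator Σ(x_t−x̄)² = 190.8571
r_1 = -15.4490 / 190.8571 = -0.081

-0.081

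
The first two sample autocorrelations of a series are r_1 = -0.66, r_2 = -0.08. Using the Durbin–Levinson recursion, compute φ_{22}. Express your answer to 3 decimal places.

-0.914

φ_{22} = (r_2 − r_1²) / (1 − r_1²)
r_1² = (-0.66)² = 0.4356
Numerator = -0.08 − 0.4356 = -0.5156; denominator = 1 − 0.4356 = 0.5644
φ_{22} = -0.5156 / 0.5644 = -0.914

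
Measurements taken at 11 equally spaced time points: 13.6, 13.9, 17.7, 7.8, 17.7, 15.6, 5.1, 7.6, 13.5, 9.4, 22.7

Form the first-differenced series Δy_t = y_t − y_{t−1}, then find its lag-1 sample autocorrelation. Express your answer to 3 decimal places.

First differences Δy: 0.3, 3.8, -9.9, 9.9, -2.1, -10.5, 2.5, 5.9, -4.1, 13.3
Mean of differences = 0.9100
Numerator Σ(Δy_t−Δȳ)(Δy_{t+1}−Δȳ) = -220.1831
Denominator Σ(Δy_t−Δȳ)² = 551.6890
r_1(Δy) = -220.1831 / 551.6890 = -0.399

-0.399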